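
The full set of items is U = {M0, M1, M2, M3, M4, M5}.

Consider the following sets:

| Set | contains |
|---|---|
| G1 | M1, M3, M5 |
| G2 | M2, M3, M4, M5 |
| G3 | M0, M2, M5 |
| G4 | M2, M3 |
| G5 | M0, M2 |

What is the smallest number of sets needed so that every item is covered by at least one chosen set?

G1, G2, and G3 cover everything between them: the union {M0, M1, M2, M3, M4, M5} is all of U.
Only G1 contains M1, so G1 is forced; the remaining 3 items need at least 2 more sets (each remaining set adds at most 2) — so at least 3 sets are needed, and 3 is optimal.

3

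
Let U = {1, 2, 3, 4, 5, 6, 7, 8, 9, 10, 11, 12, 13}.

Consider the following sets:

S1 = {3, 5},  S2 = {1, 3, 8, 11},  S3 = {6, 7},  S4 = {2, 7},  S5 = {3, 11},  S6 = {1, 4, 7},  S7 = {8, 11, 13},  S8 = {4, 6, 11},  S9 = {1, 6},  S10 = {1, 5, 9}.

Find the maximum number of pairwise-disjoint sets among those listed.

4

S1, S4, S7, S9 are pairwise disjoint (S1={3,5}; S4={2,7}; S7={8,11,13}; S9={1,6}).
Every remaining set overlaps one of these, and no 5 of the listed sets are pairwise disjoint, so 4 is the maximum.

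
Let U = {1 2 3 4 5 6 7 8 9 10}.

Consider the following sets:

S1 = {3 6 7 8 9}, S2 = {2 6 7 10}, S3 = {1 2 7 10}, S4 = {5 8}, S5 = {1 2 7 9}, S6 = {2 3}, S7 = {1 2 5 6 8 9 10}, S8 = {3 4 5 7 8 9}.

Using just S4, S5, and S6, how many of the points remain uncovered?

Union of S4, S5, S6 = {1, 2, 3, 5, 7, 8, 9}.
Not covered: 4, 6, 10 — 3 points.

3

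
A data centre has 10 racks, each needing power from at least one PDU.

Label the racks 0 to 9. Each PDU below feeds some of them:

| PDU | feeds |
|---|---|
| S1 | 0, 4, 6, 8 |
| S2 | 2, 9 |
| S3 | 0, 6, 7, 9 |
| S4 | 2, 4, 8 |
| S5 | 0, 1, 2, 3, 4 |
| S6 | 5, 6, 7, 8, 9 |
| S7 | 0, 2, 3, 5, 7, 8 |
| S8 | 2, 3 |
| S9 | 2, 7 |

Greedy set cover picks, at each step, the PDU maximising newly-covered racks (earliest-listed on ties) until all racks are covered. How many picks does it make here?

4

Greedy: pick S7 (covers 6 new) → pick S1 (covers 2 new) → pick S2 (covers 1 new) → pick S5 (covers 1 new). Total picks: 4.
(The true minimum cover uses only 2 PDUs, so greedy is not optimal here.)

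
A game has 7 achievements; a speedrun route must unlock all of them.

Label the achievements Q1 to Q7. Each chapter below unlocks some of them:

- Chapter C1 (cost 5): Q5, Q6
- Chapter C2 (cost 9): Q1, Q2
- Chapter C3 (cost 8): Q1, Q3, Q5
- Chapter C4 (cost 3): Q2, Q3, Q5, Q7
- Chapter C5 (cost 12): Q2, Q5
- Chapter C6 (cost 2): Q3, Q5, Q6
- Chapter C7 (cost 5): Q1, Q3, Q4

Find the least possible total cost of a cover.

10

C4, C6, C7 together cover every achievement (C4 ∪ C6 ∪ C7 = {Q1, Q2, Q3, Q4, Q5, Q6, Q7}); total cost 3 + 2 + 5 = 10.
No covering selection has total cost below 10.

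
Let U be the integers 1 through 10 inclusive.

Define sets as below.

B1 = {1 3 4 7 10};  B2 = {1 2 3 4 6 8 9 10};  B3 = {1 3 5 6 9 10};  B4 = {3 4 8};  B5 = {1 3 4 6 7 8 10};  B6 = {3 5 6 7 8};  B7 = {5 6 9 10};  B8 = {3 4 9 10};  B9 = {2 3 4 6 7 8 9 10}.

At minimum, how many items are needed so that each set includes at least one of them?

The 2 items {8, 10} hit every set.
The sets B4, B7 are pairwise disjoint, so any hitting set needs a separate item for each — at least 2. Hence 2 is optimal.

2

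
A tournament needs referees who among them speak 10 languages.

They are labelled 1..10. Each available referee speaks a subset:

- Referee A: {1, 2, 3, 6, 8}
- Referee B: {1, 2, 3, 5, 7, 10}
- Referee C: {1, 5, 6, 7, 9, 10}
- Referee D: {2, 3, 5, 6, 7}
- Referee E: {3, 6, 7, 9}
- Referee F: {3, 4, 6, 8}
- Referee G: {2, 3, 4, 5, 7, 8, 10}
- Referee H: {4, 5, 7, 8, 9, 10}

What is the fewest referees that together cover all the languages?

C and G together: C ∪ G = {1, 2, 3, 4, 5, 6, 7, 8, 9, 10} — every language is covered.
No single referee has all 10 languages (the largest, G, has 7), so 2 is optimal.

2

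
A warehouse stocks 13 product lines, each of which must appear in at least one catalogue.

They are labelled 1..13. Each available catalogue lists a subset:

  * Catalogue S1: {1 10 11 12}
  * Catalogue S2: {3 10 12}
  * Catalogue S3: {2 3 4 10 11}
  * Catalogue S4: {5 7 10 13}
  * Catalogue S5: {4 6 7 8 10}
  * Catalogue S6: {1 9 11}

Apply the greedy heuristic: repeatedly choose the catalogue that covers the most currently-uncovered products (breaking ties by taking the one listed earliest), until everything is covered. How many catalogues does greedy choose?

5

Greedy: pick S3 (covers 5 new) → pick S4 (covers 3 new) → pick S1 (covers 2 new) → pick S5 (covers 2 new) → pick S6 (covers 1 new). Total picks: 5.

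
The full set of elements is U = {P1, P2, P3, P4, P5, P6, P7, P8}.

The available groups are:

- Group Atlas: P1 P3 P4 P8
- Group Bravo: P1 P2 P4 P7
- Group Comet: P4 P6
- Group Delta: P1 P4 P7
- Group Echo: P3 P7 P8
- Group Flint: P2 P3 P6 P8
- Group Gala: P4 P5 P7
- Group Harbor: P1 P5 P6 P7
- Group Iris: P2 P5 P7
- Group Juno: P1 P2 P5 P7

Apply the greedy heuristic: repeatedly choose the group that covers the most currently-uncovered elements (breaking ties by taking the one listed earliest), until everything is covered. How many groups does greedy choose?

Greedy: pick Atlas (covers 4 new) → pick Harbor (covers 3 new) → pick Bravo (covers 1 new). Total picks: 3.

3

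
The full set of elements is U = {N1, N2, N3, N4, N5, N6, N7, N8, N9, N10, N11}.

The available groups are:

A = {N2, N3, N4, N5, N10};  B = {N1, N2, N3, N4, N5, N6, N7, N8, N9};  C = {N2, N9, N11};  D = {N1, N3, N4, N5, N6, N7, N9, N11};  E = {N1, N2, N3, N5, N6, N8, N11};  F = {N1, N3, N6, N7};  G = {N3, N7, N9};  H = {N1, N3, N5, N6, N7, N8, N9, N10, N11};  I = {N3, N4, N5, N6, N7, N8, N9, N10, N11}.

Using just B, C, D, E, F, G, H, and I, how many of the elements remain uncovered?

Union of B, C, D, E, F, G, H, I = {N1, N2, N3, N4, N5, N6, N7, N8, N9, N10, N11} — that's every element, so 0 are uncovered.

0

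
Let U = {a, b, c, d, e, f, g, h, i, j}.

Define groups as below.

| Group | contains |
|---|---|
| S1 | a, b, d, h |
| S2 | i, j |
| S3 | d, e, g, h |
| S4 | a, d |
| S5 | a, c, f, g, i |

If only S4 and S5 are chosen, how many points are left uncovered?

4

Union of S4, S5 = {a, c, d, f, g, i}.
Not covered: b, e, h, j — 4 points.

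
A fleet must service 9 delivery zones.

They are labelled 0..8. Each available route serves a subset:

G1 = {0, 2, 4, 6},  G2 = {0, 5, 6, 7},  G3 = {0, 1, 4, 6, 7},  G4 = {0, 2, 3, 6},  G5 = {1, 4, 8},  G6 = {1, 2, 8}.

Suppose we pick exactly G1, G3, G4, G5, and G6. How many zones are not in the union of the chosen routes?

Union of G1, G3, G4, G5, G6 = {0, 1, 2, 3, 4, 6, 7, 8}.
Not covered: 5 — 1 zone.

1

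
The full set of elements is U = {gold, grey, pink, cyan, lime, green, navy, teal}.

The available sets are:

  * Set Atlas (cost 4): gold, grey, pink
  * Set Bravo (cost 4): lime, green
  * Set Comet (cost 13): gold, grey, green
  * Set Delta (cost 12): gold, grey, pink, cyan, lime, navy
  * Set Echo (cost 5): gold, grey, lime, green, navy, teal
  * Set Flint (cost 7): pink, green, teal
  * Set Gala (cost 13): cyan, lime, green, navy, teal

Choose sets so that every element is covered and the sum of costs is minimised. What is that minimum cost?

Delta, Echo together cover every element (Delta ∪ Echo = {gold, grey, pink, cyan, lime, green, navy, teal}); total cost 12 + 5 = 17.
The greedy pick Echo, Atlas, Delta costs 21; no covering selection beats 17.

17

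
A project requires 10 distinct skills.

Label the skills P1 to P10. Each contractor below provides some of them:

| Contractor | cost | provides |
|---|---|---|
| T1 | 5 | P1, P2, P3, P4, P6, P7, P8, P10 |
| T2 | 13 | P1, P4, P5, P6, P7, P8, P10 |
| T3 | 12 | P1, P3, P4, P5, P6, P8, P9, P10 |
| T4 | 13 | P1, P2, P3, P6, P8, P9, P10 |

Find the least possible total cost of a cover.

T1, T3 together cover every skill (T1 ∪ T3 = {P1, P2, P3, P4, P5, P6, P7, P8, P9, P10}); total cost 5 + 12 = 17.
No covering selection has total cost below 17.

17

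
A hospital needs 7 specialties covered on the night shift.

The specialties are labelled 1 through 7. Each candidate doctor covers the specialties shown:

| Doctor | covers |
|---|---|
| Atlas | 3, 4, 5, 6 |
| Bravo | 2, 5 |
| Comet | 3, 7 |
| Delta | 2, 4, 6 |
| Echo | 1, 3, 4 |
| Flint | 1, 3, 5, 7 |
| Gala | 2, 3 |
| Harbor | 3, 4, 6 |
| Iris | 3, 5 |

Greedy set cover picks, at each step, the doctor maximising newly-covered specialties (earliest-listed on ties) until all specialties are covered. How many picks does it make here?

Greedy: pick Atlas (covers 4 new) → pick Flint (covers 2 new) → pick Bravo (covers 1 new). Total picks: 3.
(The true minimum cover uses only 2 doctors, so greedy is not optimal here.)

3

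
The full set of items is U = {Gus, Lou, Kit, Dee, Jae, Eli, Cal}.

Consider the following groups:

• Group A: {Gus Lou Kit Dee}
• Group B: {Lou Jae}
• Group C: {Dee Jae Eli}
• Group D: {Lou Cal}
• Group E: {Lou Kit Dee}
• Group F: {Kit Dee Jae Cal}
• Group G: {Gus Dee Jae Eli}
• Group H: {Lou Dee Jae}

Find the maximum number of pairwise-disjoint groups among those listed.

2

C, D are pairwise disjoint (C={Dee,Jae,Eli}; D={Lou,Cal}).
Every remaining group overlaps one of these, and no 3 of the listed groups are pairwise disjoint, so 2 is the maximum.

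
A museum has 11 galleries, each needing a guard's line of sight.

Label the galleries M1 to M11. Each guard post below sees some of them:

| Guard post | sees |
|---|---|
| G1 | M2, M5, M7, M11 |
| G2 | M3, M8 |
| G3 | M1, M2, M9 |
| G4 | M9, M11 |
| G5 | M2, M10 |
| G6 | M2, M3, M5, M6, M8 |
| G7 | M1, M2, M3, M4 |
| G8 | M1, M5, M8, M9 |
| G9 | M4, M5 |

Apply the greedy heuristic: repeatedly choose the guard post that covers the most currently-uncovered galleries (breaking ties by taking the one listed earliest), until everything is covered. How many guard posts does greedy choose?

Greedy: pick G6 (covers 5 new) → pick G1 (covers 2 new) → pick G3 (covers 2 new) → pick G5 (covers 1 new) → pick G7 (covers 1 new). Total picks: 5.

5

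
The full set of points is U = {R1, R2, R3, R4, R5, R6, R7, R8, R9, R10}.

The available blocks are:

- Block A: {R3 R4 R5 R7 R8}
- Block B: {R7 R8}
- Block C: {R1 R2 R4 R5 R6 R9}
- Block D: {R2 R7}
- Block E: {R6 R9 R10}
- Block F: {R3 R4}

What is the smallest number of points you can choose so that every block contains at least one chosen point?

H = {R3, R6, R7} meets every block (each contains at least one member of H), and |H| = 3.
The blocks D, E, F are pairwise disjoint, so any hitting set needs a separate point for each — at least 3. Hence 3 is optimal.

3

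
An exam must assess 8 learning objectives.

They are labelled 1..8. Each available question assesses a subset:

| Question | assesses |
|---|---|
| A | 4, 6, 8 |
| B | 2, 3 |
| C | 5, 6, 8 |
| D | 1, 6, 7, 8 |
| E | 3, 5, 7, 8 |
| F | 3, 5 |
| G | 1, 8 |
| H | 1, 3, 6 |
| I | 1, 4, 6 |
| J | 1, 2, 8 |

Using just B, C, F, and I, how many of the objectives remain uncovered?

1

Union of B, C, F, I = {1, 2, 3, 4, 5, 6, 8}.
Not covered: 7 — 1 objective.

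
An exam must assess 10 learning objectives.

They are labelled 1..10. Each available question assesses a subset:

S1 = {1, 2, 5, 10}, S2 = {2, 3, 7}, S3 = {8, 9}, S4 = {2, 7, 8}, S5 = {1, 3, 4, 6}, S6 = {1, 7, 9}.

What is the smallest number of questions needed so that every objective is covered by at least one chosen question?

4

Take {S1, S2, S3, S5}. Their union is {1, 2, 3, 4, 5, 6, 7, 8, 9, 10}, which is all 10 objectives.
No 3 of the 6 questions cover everything (all 20 combinations miss at least one objective), so 4 is optimal.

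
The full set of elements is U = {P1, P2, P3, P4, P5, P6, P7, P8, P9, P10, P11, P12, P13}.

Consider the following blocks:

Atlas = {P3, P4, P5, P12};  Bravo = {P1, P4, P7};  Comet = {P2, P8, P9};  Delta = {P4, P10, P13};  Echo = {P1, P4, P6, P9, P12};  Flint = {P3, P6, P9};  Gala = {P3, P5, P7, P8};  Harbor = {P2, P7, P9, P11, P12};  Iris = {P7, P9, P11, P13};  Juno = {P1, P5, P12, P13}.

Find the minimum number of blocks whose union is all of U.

Take {Delta, Echo, Gala, Harbor}. Their union is {P1, P2, P3, P4, P5, P6, P7, P8, P9, P10, P11, P12, P13}, which is all 13 elements.
No 3 of the 10 blocks cover everything (all 120 combinations miss at least one element), so 4 is optimal.

4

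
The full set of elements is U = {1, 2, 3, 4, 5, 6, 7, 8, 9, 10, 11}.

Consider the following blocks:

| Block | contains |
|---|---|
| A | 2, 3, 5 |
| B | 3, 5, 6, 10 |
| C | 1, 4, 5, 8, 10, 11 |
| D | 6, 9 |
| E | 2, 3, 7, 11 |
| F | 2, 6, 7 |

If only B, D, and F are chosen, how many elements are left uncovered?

4

Union of B, D, F = {2, 3, 5, 6, 7, 9, 10}.
Not covered: 1, 4, 8, 11 — 4 elements.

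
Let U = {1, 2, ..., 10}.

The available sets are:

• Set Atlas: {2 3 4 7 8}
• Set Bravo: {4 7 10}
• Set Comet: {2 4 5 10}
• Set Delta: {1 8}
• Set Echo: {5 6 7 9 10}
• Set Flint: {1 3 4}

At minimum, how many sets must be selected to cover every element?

3

Atlas and Delta and Echo together: Atlas ∪ Delta ∪ Echo = {1, 2, 3, 4, 5, 6, 7, 8, 9, 10} — every element is covered.
Only Echo contains 6, so Echo is forced; the remaining 5 elements need at least 2 more sets (each remaining set adds at most 4) — so at least 3 sets are needed, and 3 is optimal.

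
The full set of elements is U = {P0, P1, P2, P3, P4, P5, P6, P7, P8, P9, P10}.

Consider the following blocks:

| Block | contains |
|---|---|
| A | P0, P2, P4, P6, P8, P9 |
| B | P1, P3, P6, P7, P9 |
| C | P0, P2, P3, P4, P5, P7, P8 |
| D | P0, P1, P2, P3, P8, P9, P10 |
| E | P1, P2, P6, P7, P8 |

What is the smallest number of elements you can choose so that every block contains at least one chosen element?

The 2 elements {P6, P8} hit every block.
No single element lies in every block, so at least 2 are needed and 2 is optimal.

2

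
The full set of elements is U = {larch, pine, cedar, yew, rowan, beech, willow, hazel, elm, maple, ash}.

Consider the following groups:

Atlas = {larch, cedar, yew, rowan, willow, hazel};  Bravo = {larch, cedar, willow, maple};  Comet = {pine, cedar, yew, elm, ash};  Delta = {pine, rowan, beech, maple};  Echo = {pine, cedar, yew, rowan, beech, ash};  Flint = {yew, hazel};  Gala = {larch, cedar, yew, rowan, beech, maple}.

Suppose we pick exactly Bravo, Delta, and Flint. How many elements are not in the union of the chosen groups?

2

Union of Bravo, Delta, Flint = {larch, pine, cedar, yew, rowan, beech, willow, hazel, maple}.
Not covered: elm, ash — 2 elements.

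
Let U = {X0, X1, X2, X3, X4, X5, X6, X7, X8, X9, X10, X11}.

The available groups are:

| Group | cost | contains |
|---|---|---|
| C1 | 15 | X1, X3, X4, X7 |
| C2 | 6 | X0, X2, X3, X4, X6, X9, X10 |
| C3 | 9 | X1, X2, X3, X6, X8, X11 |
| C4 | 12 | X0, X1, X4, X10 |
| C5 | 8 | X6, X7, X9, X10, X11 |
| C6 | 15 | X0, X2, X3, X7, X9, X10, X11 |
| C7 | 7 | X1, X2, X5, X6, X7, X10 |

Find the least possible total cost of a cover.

C2, C3, C7 together cover every point (C2 ∪ C3 ∪ C7 = {X0, X1, X2, X3, X4, X5, X6, X7, X8, X9, X10, X11}); total cost 6 + 9 + 7 = 22.
No covering selection has total cost below 22.

22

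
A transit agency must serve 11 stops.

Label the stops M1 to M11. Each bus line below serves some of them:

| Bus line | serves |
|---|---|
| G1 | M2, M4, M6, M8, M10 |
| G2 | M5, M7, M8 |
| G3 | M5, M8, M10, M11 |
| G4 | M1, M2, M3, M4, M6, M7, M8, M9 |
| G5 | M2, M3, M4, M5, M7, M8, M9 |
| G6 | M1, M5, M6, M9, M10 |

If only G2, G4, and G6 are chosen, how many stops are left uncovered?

1

Union of G2, G4, G6 = {M1, M2, M3, M4, M5, M6, M7, M8, M9, M10}.
Not covered: M11 — 1 stop.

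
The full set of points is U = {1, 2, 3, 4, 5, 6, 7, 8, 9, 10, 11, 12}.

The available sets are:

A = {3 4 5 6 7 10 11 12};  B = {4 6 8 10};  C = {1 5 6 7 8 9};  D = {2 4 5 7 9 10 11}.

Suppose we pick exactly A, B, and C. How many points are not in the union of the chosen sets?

Union of A, B, C = {1, 3, 4, 5, 6, 7, 8, 9, 10, 11, 12}.
Not covered: 2 — 1 point.

1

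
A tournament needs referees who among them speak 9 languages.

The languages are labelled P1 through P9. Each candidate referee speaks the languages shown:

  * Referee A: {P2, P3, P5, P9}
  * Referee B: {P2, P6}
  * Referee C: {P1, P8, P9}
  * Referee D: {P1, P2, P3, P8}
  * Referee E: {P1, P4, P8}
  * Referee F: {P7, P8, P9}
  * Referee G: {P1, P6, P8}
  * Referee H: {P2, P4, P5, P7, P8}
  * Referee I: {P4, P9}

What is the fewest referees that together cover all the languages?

3

Take {A, G, H}. Their union is {P1, P2, P3, P4, P5, P6, P7, P8, P9}, which is all 9 languages.
No 2 of the 9 referees cover everything (all 36 combinations miss at least one language), so 3 is optimal.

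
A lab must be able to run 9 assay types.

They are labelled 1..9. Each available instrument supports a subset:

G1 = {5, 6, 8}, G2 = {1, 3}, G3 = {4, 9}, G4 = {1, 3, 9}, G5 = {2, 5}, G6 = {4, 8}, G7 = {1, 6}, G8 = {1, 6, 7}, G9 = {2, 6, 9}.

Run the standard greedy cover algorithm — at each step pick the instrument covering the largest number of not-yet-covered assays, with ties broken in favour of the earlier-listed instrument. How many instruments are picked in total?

Greedy: pick G1 (covers 3 new) → pick G4 (covers 3 new) → pick G3 (covers 1 new) → pick G5 (covers 1 new) → pick G8 (covers 1 new). Total picks: 5.
(The true minimum cover uses only 4 instruments, so greedy is not optimal here.)

5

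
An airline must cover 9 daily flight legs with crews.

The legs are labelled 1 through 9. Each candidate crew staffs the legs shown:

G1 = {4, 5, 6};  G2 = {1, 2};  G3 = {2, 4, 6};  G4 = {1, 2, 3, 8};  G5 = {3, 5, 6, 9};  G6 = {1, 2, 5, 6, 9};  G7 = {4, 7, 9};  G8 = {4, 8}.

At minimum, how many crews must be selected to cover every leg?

G4 and G6 and G7 together: G4 ∪ G6 ∪ G7 = {1, 2, 3, 4, 5, 6, 7, 8, 9} — every leg is covered.
Only G7 contains 7, so G7 is forced; the remaining 6 legs need at least 2 more crews (each remaining crew adds at most 4) — so at least 3 crews are needed, and 3 is optimal.

3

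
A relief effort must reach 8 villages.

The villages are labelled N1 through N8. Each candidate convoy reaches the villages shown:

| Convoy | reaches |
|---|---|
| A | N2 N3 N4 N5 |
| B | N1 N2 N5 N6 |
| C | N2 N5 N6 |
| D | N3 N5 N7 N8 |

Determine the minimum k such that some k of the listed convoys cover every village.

3

A and B and D together: A ∪ B ∪ D = {N1, N2, N3, N4, N5, N6, N7, N8} — every village is covered.
Only B contains N1, so B is forced; the remaining 4 villages need at least 2 more convoys (each remaining convoy adds at most 3) — so at least 3 convoys are needed, and 3 is optimal.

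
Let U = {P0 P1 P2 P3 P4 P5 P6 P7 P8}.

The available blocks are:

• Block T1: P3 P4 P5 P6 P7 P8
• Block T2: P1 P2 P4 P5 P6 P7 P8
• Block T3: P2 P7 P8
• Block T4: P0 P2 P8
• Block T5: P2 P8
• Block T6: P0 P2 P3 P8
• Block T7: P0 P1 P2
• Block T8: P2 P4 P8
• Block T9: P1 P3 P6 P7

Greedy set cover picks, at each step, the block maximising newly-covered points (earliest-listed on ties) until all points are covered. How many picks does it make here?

2

Greedy: pick T2 (covers 7 new) → pick T6 (covers 2 new). Total picks: 2.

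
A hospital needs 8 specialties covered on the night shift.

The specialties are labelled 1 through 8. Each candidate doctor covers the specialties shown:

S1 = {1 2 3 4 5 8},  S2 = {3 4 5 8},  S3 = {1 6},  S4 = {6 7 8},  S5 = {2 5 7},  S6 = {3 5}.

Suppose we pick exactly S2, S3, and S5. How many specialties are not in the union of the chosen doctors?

0

Union of S2, S3, S5 = {1, 2, 3, 4, 5, 6, 7, 8} — that's every specialty, so 0 are uncovered.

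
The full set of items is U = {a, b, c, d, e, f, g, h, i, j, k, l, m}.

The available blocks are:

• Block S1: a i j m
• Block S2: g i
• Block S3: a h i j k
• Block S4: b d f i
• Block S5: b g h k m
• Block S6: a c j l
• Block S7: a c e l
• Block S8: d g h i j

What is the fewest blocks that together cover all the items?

Take {S4, S5, S6, S7}. Their union is {a, b, c, d, e, f, g, h, i, j, k, l, m}, which is all 13 items.
Only S4 contains f, so S4 is forced; the remaining 9 items need at least 3 more blocks (each remaining block adds at most 4) — so at least 4 blocks are needed, and 4 is optimal.

4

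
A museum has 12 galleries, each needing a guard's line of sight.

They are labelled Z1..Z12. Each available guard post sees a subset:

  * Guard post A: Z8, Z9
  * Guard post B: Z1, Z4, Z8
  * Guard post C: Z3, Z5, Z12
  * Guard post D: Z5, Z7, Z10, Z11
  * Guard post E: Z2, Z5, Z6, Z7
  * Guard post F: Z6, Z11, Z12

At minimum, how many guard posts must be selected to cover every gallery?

5

A and B and C and D and E together: A ∪ B ∪ C ∪ D ∪ E = {Z1, Z2, Z3, Z4, Z5, Z6, Z7, Z8, Z9, Z10, Z11, Z12} — every gallery is covered.
No 4 of the 6 guard posts cover everything (all 15 combinations miss at least one gallery), so 5 is optimal.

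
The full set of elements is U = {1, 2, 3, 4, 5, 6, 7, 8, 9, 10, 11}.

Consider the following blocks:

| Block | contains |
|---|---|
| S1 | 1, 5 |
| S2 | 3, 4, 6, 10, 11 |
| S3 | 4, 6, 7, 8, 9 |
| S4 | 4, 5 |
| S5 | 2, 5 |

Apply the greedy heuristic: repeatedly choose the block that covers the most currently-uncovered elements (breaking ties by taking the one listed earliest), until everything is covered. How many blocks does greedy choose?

4

Greedy: pick S2 (covers 5 new) → pick S3 (covers 3 new) → pick S1 (covers 2 new) → pick S5 (covers 1 new). Total picks: 4.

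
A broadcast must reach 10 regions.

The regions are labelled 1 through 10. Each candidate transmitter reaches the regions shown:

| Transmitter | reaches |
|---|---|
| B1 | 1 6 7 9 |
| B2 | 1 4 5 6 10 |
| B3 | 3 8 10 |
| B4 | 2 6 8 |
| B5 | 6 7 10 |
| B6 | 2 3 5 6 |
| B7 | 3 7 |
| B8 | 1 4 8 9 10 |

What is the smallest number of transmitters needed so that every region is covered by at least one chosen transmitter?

3

B6 and B7 and B8 together: B6 ∪ B7 ∪ B8 = {1, 2, 3, 4, 5, 6, 7, 8, 9, 10} — every region is covered.
No 2 of the 8 transmitters cover everything (all 28 combinations miss at least one region), so 3 is optimal.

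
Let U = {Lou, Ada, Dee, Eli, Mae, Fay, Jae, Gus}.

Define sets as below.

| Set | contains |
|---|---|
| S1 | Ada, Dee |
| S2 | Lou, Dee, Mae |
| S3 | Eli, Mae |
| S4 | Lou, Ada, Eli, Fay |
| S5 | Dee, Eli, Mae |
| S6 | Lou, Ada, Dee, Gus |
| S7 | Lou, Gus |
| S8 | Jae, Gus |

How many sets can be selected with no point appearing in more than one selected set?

S1, S3, S7 are pairwise disjoint (S1={Ada,Dee}; S3={Eli,Mae}; S7={Lou,Gus}).
Every remaining set overlaps one of these, and no 4 of the listed sets are pairwise disjoint, so 3 is the maximum.

3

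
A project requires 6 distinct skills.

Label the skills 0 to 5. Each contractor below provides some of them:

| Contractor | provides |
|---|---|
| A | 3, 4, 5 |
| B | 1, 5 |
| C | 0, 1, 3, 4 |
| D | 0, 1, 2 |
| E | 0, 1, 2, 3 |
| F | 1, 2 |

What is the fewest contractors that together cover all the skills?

A and E together: A ∪ E = {0, 1, 2, 3, 4, 5} — every skill is covered.
No single contractor has all 6 skills (the largest, C, has 4), so 2 is optimal.

2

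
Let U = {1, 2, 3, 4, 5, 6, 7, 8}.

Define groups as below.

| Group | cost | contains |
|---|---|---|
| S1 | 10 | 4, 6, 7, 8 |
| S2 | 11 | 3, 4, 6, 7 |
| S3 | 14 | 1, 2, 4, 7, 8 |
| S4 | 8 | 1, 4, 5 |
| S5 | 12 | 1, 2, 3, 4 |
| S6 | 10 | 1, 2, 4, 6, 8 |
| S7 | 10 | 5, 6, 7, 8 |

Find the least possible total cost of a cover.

22

S5, S7 together cover every element (S5 ∪ S7 = {1, 2, 3, 4, 5, 6, 7, 8}); total cost 12 + 10 = 22.
The greedy pick S6, S7, S2 costs 31; no covering selection beats 22.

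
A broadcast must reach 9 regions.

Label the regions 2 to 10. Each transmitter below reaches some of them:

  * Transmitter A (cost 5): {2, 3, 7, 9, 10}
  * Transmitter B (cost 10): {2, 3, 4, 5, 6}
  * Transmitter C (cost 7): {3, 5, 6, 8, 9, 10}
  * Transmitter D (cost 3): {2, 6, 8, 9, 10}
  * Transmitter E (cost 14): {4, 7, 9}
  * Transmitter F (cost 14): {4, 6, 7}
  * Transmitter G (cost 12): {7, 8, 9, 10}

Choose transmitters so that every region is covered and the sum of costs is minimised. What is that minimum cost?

18

A, B, D together cover every region (A ∪ B ∪ D = {2, 3, 4, 5, 6, 7, 8, 9, 10}); total cost 5 + 10 + 3 = 18.
No covering selection has total cost below 18.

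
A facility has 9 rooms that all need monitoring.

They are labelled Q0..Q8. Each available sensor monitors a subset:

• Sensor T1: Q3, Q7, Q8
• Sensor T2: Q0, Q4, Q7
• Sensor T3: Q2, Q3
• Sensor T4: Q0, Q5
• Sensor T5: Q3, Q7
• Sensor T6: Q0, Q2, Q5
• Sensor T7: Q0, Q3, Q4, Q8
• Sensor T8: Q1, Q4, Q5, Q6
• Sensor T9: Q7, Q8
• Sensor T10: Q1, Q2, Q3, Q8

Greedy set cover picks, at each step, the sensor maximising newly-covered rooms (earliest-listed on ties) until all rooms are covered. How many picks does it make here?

4

Greedy: pick T7 (covers 4 new) → pick T8 (covers 3 new) → pick T1 (covers 1 new) → pick T3 (covers 1 new). Total picks: 4.
(The true minimum cover uses only 3 sensors, so greedy is not optimal here.)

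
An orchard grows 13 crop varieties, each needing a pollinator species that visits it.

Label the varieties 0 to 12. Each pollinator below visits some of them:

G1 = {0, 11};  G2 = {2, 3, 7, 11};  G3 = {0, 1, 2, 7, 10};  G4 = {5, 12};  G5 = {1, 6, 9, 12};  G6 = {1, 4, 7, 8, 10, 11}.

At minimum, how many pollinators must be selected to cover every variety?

5

G1 and G2 and G4 and G5 and G6 together: G1 ∪ G2 ∪ G4 ∪ G5 ∪ G6 = {0, 1, 2, 3, 4, 5, 6, 7, 8, 9, 10, 11, 12} — every variety is covered.
No 4 of the 6 pollinators cover everything (all 15 combinations miss at least one variety), so 5 is optimal.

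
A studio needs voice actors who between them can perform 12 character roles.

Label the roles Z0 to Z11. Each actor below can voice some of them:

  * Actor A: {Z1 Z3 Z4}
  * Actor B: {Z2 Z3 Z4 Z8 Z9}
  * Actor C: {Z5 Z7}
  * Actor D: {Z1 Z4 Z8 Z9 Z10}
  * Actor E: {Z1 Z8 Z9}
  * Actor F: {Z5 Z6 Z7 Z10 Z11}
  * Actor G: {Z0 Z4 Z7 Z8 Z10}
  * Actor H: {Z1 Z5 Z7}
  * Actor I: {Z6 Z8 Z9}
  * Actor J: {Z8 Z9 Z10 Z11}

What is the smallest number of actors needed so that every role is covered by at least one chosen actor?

4

Take {B, F, G, H}. Their union is {Z0, Z1, Z2, Z3, Z4, Z5, Z6, Z7, Z8, Z9, Z10, Z11}, which is all 12 roles.
Only G contains Z0, so G is forced; the remaining 7 roles need at least 3 more actors (each remaining actor adds at most 3) — so at least 4 actors are needed, and 4 is optimal.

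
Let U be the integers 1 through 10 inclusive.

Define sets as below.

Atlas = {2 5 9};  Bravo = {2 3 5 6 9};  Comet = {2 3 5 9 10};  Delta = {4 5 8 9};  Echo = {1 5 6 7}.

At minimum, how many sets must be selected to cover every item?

Comet, Delta, and Echo cover everything between them: the union {1, 2, 3, 4, 5, 6, 7, 8, 9, 10} is all of U.
Only Echo contains 1, so Echo is forced; the remaining 6 items need at least 2 more sets (each remaining set adds at most 4) — so at least 3 sets are needed, and 3 is optimal.

3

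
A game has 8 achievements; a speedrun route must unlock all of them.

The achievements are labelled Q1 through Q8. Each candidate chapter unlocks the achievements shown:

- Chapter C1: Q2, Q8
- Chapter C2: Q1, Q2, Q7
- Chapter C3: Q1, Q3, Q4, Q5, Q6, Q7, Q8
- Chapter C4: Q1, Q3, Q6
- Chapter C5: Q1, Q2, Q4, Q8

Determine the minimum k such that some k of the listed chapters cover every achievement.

Take {C1, C3}. Their union is {Q1, Q2, Q3, Q4, Q5, Q6, Q7, Q8}, which is all 8 achievements.
No single chapter has all 8 achievements (the largest, C3, has 7), so 2 is optimal.

2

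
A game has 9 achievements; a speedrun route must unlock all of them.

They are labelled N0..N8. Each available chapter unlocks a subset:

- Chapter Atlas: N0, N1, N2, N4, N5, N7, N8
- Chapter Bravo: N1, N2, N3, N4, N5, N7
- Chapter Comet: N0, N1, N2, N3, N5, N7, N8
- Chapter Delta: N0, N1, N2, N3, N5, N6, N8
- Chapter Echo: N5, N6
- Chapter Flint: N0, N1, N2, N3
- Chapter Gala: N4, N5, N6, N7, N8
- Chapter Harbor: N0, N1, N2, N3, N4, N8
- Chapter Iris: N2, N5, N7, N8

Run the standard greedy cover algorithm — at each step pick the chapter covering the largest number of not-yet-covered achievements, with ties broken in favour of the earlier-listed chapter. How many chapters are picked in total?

Greedy: pick Atlas (covers 7 new) → pick Delta (covers 2 new). Total picks: 2.

2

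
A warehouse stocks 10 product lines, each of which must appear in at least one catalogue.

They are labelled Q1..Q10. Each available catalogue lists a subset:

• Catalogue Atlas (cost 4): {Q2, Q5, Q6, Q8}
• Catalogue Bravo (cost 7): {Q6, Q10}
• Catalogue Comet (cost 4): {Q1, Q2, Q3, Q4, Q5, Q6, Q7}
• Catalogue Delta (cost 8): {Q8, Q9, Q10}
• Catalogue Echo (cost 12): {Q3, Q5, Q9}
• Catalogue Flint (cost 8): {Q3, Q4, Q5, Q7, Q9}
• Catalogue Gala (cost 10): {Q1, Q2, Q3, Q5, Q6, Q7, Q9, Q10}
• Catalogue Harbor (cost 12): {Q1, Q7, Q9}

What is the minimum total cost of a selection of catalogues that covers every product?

Comet, Delta together cover every product (Comet ∪ Delta = {Q1, Q2, Q3, Q4, Q5, Q6, Q7, Q8, Q9, Q10}); total cost 4 + 8 = 12.
No covering selection has total cost below 12.

12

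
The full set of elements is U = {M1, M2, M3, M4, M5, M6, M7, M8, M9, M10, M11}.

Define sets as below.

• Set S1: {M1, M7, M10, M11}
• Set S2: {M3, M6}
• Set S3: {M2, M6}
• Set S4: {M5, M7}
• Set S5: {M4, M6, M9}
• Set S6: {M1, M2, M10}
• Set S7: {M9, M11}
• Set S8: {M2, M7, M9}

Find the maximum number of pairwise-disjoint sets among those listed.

S2, S4, S6, S7 are pairwise disjoint (S2={M3,M6}; S4={M5,M7}; S6={M1,M2,M10}; S7={M9,M11}).
Every remaining set overlaps one of these, and no 5 of the listed sets are pairwise disjoint, so 4 is the maximum.

4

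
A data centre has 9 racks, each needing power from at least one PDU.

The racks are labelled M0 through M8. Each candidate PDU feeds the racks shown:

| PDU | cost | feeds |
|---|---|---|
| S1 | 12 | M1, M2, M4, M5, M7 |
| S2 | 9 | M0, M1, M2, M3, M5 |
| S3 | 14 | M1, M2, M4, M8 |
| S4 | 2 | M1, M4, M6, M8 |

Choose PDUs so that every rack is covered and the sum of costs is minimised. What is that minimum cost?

23

S1, S2, S4 together cover every rack (S1 ∪ S2 ∪ S4 = {M0, M1, M2, M3, M4, M5, M6, M7, M8}); total cost 12 + 9 + 2 = 23.
No covering selection has total cost below 23.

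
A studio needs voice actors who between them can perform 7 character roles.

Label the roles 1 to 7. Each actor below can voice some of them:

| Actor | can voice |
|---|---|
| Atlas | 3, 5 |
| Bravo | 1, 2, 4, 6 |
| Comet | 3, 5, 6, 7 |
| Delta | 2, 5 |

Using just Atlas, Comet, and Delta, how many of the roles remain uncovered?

Union of Atlas, Comet, Delta = {2, 3, 5, 6, 7}.
Not covered: 1, 4 — 2 roles.

2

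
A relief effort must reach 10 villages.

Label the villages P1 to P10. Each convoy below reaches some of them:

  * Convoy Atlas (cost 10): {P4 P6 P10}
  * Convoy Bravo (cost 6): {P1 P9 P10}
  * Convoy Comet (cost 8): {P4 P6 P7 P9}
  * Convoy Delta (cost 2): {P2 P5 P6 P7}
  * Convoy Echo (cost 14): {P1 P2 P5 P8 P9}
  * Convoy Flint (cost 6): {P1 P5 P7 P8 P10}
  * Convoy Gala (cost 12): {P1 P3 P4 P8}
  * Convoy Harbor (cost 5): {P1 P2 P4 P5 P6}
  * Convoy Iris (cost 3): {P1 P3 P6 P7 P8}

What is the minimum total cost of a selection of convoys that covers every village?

Bravo, Harbor, Iris together cover every village (Bravo ∪ Harbor ∪ Iris = {P1, P2, P3, P4, P5, P6, P7, P8, P9, P10}); total cost 6 + 5 + 3 = 14.
The greedy pick Delta, Iris, Bravo, Harbor costs 16; no covering selection beats 14.

14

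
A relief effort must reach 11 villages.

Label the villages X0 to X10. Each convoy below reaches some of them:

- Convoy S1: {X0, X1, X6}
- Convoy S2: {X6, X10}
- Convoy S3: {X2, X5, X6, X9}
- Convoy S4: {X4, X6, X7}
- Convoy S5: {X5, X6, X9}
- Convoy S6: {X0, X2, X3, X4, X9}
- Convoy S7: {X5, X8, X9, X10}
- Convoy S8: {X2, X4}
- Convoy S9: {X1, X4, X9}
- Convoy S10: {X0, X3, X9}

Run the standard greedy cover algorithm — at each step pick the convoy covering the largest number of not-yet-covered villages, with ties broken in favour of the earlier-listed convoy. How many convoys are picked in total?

Greedy: pick S6 (covers 5 new) → pick S7 (covers 3 new) → pick S1 (covers 2 new) → pick S4 (covers 1 new). Total picks: 4.

4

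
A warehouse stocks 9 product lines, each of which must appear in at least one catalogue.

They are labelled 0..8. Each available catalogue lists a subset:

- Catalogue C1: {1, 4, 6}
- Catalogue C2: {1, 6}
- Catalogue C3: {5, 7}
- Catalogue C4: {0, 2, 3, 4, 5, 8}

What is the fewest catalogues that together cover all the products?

3

Take {C2, C3, C4}. Their union is {0, 1, 2, 3, 4, 5, 6, 7, 8}, which is all 9 products.
Only C4 contains 0, so C4 is forced; the remaining 3 products need at least 2 more catalogues (each remaining catalogue adds at most 2) — so at least 3 catalogues are needed, and 3 is optimal.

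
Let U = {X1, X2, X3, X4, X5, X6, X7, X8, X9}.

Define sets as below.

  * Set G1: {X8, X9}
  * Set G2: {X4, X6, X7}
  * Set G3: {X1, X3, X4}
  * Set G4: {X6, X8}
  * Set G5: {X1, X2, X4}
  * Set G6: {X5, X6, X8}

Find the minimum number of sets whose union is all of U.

5

G1 and G2 and G3 and G5 and G6 together: G1 ∪ G2 ∪ G3 ∪ G5 ∪ G6 = {X1, X2, X3, X4, X5, X6, X7, X8, X9} — every point is covered.
No 4 of the 6 sets cover everything (all 15 combinations miss at least one point), so 5 is optimal.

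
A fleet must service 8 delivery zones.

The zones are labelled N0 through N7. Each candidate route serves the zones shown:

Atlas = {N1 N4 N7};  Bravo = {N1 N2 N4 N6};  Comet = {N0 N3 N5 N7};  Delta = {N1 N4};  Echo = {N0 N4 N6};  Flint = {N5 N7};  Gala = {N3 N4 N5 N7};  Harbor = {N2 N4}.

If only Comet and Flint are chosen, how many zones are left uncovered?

Union of Comet, Flint = {N0, N3, N5, N7}.
Not covered: N1, N2, N4, N6 — 4 zones.

4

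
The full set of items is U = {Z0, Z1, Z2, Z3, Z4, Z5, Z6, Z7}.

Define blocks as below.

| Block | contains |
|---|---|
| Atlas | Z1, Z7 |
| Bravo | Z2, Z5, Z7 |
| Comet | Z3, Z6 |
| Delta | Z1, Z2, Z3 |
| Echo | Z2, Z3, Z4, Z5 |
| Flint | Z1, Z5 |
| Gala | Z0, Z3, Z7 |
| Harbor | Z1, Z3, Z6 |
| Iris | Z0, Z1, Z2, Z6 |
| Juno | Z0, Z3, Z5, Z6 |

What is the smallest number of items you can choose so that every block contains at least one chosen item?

3

H = {Z1, Z3, Z5} meets every block (each contains at least one member of H), and |H| = 3.
No choice of 2 items meets every block, so 3 is the minimum.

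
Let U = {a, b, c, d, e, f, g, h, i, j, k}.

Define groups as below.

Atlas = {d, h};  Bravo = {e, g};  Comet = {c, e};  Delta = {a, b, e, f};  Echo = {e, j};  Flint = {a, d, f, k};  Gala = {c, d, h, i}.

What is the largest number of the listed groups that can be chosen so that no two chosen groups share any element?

Atlas, Bravo are pairwise disjoint (Atlas={d,h}; Bravo={e,g}).
Every remaining group overlaps one of these, and no 3 of the listed groups are pairwise disjoint, so 2 is the maximum.

2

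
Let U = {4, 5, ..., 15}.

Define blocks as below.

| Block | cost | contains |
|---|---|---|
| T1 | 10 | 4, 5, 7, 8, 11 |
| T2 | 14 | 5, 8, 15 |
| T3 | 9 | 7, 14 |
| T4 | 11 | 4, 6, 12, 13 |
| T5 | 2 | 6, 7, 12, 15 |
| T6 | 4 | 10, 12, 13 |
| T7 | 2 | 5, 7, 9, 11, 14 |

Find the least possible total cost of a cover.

T1, T5, T6, T7 together cover every item (T1 ∪ T5 ∪ T6 ∪ T7 = {4, 5, 6, 7, 8, 9, 10, 11, 12, 13, 14, 15}); total cost 10 + 2 + 4 + 2 = 18.
No covering selection has total cost below 18.

18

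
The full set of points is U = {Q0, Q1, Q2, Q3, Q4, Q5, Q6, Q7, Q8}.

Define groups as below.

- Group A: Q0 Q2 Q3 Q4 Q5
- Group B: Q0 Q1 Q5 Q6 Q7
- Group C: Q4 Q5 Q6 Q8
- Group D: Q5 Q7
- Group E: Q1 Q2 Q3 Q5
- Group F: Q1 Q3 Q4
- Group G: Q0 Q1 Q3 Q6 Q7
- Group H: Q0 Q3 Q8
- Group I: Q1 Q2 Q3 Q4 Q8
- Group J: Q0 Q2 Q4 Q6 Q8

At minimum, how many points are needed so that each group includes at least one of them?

3

Take T = {Q0, Q4, Q5}. Each listed group contains at least one of these, so T is a hitting set of size 3.
No choice of 2 points meets every group, so 3 is the minimum.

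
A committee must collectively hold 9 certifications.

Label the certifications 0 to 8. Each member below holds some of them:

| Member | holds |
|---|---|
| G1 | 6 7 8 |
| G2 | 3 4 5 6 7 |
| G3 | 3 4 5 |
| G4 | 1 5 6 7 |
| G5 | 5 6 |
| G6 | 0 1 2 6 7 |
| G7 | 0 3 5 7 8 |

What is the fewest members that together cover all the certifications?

3

G1 and G3 and G6 together: G1 ∪ G3 ∪ G6 = {0, 1, 2, 3, 4, 5, 6, 7, 8} — every certification is covered.
Only G6 contains 2, so G6 is forced; the remaining 4 certifications need at least 2 more members (each remaining member adds at most 3) — so at least 3 members are needed, and 3 is optimal.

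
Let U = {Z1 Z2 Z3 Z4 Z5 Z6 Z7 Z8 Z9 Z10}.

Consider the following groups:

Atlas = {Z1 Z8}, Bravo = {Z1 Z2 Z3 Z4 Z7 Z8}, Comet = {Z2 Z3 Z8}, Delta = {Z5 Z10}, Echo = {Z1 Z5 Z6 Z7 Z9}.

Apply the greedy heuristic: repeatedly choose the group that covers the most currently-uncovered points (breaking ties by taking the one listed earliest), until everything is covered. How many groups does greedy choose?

3

Greedy: pick Bravo (covers 6 new) → pick Echo (covers 3 new) → pick Delta (covers 1 new). Total picks: 3.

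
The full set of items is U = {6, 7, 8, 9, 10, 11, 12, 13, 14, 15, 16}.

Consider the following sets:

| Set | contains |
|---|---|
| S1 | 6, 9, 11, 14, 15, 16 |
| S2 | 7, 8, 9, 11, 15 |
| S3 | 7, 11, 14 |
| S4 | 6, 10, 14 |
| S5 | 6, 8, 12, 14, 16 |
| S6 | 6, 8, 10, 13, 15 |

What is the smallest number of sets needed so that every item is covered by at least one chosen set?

3

Take {S2, S5, S6}. Their union is {6, 7, 8, 9, 10, 11, 12, 13, 14, 15, 16}, which is all 11 items.
Only S5 contains 12, so S5 is forced; the remaining 6 items need at least 2 more sets (each remaining set adds at most 4) — so at least 3 sets are needed, and 3 is optimal.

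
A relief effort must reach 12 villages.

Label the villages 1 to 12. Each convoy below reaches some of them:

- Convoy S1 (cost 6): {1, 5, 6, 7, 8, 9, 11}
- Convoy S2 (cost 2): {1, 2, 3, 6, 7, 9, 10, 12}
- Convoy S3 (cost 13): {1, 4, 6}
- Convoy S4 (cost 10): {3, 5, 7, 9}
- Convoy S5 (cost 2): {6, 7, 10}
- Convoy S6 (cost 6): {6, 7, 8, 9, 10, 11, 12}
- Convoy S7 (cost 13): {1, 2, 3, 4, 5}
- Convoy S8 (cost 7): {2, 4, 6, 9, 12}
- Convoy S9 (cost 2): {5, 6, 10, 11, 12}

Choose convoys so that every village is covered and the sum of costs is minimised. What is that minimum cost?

S1, S2, S8 together cover every village (S1 ∪ S2 ∪ S8 = {1, 2, 3, 4, 5, 6, 7, 8, 9, 10, 11, 12}); total cost 6 + 2 + 7 = 15.
The greedy pick S2, S9, S1, S8 costs 17; no covering selection beats 15.

15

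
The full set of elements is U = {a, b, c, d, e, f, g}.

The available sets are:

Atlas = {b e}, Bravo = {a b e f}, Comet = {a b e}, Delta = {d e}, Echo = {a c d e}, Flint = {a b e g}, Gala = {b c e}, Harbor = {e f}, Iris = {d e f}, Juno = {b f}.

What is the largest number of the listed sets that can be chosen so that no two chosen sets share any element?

Echo, Juno are pairwise disjoint (Echo={a,c,d,e}; Juno={b,f}).
Every remaining set overlaps one of these, and no 3 of the listed sets are pairwise disjoint, so 2 is the maximum.

2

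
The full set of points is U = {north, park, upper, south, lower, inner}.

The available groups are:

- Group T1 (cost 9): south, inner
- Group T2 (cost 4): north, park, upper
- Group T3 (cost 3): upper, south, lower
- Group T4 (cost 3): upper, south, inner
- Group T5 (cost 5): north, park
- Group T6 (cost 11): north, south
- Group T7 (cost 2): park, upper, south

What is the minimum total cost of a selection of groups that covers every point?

10

T2, T3, T4 together cover every point (T2 ∪ T3 ∪ T4 = {north, park, upper, south, lower, inner}); total cost 4 + 3 + 3 = 10.
The greedy pick T7, T3, T4, T2 costs 12; no covering selection beats 10.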